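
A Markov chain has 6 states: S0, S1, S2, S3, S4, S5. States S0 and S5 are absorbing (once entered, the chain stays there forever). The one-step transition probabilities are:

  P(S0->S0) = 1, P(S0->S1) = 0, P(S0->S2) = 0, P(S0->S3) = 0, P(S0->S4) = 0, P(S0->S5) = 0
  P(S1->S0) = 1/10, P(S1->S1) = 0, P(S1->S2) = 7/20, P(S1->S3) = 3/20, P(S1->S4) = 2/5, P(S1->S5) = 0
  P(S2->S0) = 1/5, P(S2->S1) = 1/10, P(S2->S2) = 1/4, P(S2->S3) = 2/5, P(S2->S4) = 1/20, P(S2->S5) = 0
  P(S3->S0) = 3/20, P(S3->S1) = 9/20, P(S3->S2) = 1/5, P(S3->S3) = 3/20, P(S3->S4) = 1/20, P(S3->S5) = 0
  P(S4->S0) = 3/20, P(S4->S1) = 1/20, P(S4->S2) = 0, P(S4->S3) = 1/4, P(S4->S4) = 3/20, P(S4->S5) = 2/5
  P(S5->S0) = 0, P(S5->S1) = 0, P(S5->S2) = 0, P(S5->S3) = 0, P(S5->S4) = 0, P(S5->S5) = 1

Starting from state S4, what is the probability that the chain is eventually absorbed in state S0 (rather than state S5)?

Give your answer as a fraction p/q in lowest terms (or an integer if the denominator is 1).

Answer: 2465/5754

Derivation:
Let a_i = P(absorbed in S0 | start in state i).
Boundary conditions: a_S0 = 1, a_S5 = 0.
For each transient state i, a_i = sum_j P(i->j) * a_j:
  a_S1 = 1/10*a_S0 + 0*a_S1 + 7/20*a_S2 + 3/20*a_S3 + 2/5*a_S4 + 0*a_S5
  a_S2 = 1/5*a_S0 + 1/10*a_S1 + 1/4*a_S2 + 2/5*a_S3 + 1/20*a_S4 + 0*a_S5
  a_S3 = 3/20*a_S0 + 9/20*a_S1 + 1/5*a_S2 + 3/20*a_S3 + 1/20*a_S4 + 0*a_S5
  a_S4 = 3/20*a_S0 + 1/20*a_S1 + 0*a_S2 + 1/4*a_S3 + 3/20*a_S4 + 2/5*a_S5

Substituting a_S0 = 1 and a_S5 = 0, rearrange to (I - Q) a = r where r[i] = P(i -> S0):
  [1, -7/20, -3/20, -2/5] . (a_S1, a_S2, a_S3, a_S4) = 1/10
  [-1/10, 3/4, -2/5, -1/20] . (a_S1, a_S2, a_S3, a_S4) = 1/5
  [-9/20, -1/5, 17/20, -1/20] . (a_S1, a_S2, a_S3, a_S4) = 3/20
  [-1/20, 0, -1/4, 17/20] . (a_S1, a_S2, a_S3, a_S4) = 3/20

Solving yields:
  a_S1 = 89/137
  a_S2 = 4427/5754
  a_S3 = 4181/5754
  a_S4 = 2465/5754

Starting state is S4, so the absorption probability is a_S4 = 2465/5754.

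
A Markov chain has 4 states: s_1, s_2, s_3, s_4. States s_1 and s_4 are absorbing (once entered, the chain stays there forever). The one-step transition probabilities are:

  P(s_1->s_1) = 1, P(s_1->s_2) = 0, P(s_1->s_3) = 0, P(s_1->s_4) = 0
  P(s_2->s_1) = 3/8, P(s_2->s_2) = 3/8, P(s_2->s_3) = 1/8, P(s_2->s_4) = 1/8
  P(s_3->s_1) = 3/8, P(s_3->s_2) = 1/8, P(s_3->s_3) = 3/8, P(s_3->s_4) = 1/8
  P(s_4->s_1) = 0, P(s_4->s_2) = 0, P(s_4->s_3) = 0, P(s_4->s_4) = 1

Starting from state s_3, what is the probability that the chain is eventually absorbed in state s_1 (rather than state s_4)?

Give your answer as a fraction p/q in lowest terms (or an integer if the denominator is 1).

Answer: 3/4

Derivation:
Let a_i = P(absorbed in s_1 | start in state i).
Boundary conditions: a_s_1 = 1, a_s_4 = 0.
For each transient state i, a_i = sum_j P(i->j) * a_j:
  a_s_2 = 3/8*a_s_1 + 3/8*a_s_2 + 1/8*a_s_3 + 1/8*a_s_4
  a_s_3 = 3/8*a_s_1 + 1/8*a_s_2 + 3/8*a_s_3 + 1/8*a_s_4

Substituting a_s_1 = 1 and a_s_4 = 0, rearrange to (I - Q) a = r where r[i] = P(i -> s_1):
  [5/8, -1/8] . (a_s_2, a_s_3) = 3/8
  [-1/8, 5/8] . (a_s_2, a_s_3) = 3/8

Solving yields:
  a_s_2 = 3/4
  a_s_3 = 3/4

Starting state is s_3, so the absorption probability is a_s_3 = 3/4.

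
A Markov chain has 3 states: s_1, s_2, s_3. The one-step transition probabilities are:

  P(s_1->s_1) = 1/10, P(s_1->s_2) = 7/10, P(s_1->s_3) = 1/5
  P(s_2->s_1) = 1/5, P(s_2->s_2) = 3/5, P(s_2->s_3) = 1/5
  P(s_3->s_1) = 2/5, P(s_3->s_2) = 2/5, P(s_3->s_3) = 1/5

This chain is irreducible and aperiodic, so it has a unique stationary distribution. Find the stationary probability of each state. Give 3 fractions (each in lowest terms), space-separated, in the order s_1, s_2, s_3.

The stationary distribution satisfies pi = pi * P, i.e.:
  pi_s_1 = 1/10*pi_s_1 + 1/5*pi_s_2 + 2/5*pi_s_3
  pi_s_2 = 7/10*pi_s_1 + 3/5*pi_s_2 + 2/5*pi_s_3
  pi_s_3 = 1/5*pi_s_1 + 1/5*pi_s_2 + 1/5*pi_s_3
with normalization: pi_s_1 + pi_s_2 + pi_s_3 = 1.

Using the first 2 balance equations plus normalization, the linear system A*pi = b is:
  [-9/10, 1/5, 2/5] . pi = 0
  [7/10, -2/5, 2/5] . pi = 0
  [1, 1, 1] . pi = 1

Solving yields:
  pi_s_1 = 12/55
  pi_s_2 = 32/55
  pi_s_3 = 1/5

Verification (pi * P):
  12/55*1/10 + 32/55*1/5 + 1/5*2/5 = 12/55 = pi_s_1  (ok)
  12/55*7/10 + 32/55*3/5 + 1/5*2/5 = 32/55 = pi_s_2  (ok)
  12/55*1/5 + 32/55*1/5 + 1/5*1/5 = 1/5 = pi_s_3  (ok)

Answer: 12/55 32/55 1/5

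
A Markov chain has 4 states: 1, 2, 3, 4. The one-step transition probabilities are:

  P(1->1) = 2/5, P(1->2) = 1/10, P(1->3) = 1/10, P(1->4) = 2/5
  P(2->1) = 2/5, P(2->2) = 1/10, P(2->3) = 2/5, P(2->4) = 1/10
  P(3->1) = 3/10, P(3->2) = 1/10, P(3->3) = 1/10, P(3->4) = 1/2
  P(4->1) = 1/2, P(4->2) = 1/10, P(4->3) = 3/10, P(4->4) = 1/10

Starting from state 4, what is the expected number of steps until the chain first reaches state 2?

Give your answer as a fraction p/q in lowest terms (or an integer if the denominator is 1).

Let h_i = expected steps to first reach 2 from state i.
Boundary: h_2 = 0.
First-step equations for the other states:
  h_1 = 1 + 2/5*h_1 + 1/10*h_2 + 1/10*h_3 + 2/5*h_4
  h_3 = 1 + 3/10*h_1 + 1/10*h_2 + 1/10*h_3 + 1/2*h_4
  h_4 = 1 + 1/2*h_1 + 1/10*h_2 + 3/10*h_3 + 1/10*h_4

Substituting h_2 = 0 and rearranging gives the linear system (I - Q) h = 1:
  [3/5, -1/10, -2/5] . (h_1, h_3, h_4) = 1
  [-3/10, 9/10, -1/2] . (h_1, h_3, h_4) = 1
  [-1/2, -3/10, 9/10] . (h_1, h_3, h_4) = 1

Solving yields:
  h_1 = 10
  h_3 = 10
  h_4 = 10

Starting state is 4, so the expected hitting time is h_4 = 10.

Answer: 10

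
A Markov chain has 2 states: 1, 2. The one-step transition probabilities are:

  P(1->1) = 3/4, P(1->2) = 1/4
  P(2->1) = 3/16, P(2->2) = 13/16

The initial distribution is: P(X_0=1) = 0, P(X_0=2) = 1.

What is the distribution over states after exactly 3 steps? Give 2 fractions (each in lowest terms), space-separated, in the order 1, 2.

Answer: 1443/4096 2653/4096

Derivation:
Propagating the distribution step by step (d_{t+1} = d_t * P):
d_0 = (1=0, 2=1)
  d_1[1] = 0*3/4 + 1*3/16 = 3/16
  d_1[2] = 0*1/4 + 1*13/16 = 13/16
d_1 = (1=3/16, 2=13/16)
  d_2[1] = 3/16*3/4 + 13/16*3/16 = 75/256
  d_2[2] = 3/16*1/4 + 13/16*13/16 = 181/256
d_2 = (1=75/256, 2=181/256)
  d_3[1] = 75/256*3/4 + 181/256*3/16 = 1443/4096
  d_3[2] = 75/256*1/4 + 181/256*13/16 = 2653/4096
d_3 = (1=1443/4096, 2=2653/4096)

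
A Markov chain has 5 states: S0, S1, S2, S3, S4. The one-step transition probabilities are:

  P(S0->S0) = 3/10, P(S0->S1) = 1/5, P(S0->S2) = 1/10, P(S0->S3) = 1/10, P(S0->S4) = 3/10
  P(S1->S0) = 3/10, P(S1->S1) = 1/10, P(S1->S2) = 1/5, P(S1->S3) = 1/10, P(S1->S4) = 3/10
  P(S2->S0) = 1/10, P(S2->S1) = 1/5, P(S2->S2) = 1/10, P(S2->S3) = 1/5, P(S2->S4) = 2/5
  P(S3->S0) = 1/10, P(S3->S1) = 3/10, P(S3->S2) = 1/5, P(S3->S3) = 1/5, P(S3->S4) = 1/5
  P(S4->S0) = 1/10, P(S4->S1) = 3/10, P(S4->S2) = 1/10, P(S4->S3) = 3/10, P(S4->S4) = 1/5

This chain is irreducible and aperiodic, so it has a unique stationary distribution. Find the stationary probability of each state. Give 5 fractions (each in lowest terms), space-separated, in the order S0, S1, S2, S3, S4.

The stationary distribution satisfies pi = pi * P, i.e.:
  pi_S0 = 3/10*pi_S0 + 3/10*pi_S1 + 1/10*pi_S2 + 1/10*pi_S3 + 1/10*pi_S4
  pi_S1 = 1/5*pi_S0 + 1/10*pi_S1 + 1/5*pi_S2 + 3/10*pi_S3 + 3/10*pi_S4
  pi_S2 = 1/10*pi_S0 + 1/5*pi_S1 + 1/10*pi_S2 + 1/5*pi_S3 + 1/10*pi_S4
  pi_S3 = 1/10*pi_S0 + 1/10*pi_S1 + 1/5*pi_S2 + 1/5*pi_S3 + 3/10*pi_S4
  pi_S4 = 3/10*pi_S0 + 3/10*pi_S1 + 2/5*pi_S2 + 1/5*pi_S3 + 1/5*pi_S4
with normalization: pi_S0 + pi_S1 + pi_S2 + pi_S3 + pi_S4 = 1.

Using the first 4 balance equations plus normalization, the linear system A*pi = b is:
  [-7/10, 3/10, 1/10, 1/10, 1/10] . pi = 0
  [1/5, -9/10, 1/5, 3/10, 3/10] . pi = 0
  [1/10, 1/5, -9/10, 1/5, 1/10] . pi = 0
  [1/10, 1/10, 1/5, -4/5, 3/10] . pi = 0
  [1, 1, 1, 1, 1] . pi = 1

Solving yields:
  pi_S0 = 1979/10946
  pi_S1 = 2443/10946
  pi_S2 = 1543/10946
  pi_S3 = 157/842
  pi_S4 = 1470/5473

Verification (pi * P):
  1979/10946*3/10 + 2443/10946*3/10 + 1543/10946*1/10 + 157/842*1/10 + 1470/5473*1/10 = 1979/10946 = pi_S0  (ok)
  1979/10946*1/5 + 2443/10946*1/10 + 1543/10946*1/5 + 157/842*3/10 + 1470/5473*3/10 = 2443/10946 = pi_S1  (ok)
  1979/10946*1/10 + 2443/10946*1/5 + 1543/10946*1/10 + 157/842*1/5 + 1470/5473*1/10 = 1543/10946 = pi_S2  (ok)
  1979/10946*1/10 + 2443/10946*1/10 + 1543/10946*1/5 + 157/842*1/5 + 1470/5473*3/10 = 157/842 = pi_S3  (ok)
  1979/10946*3/10 + 2443/10946*3/10 + 1543/10946*2/5 + 157/842*1/5 + 1470/5473*1/5 = 1470/5473 = pi_S4  (ok)

Answer: 1979/10946 2443/10946 1543/10946 157/842 1470/5473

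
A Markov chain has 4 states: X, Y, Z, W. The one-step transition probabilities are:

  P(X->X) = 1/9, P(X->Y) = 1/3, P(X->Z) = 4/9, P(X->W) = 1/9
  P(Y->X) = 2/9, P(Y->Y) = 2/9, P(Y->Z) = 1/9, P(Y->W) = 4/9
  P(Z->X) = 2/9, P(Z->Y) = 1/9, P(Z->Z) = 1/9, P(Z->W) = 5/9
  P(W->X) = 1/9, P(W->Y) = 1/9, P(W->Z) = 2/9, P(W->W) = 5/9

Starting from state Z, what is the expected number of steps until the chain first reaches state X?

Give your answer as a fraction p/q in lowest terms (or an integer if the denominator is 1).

Let h_i = expected steps to first reach X from state i.
Boundary: h_X = 0.
First-step equations for the other states:
  h_Y = 1 + 2/9*h_X + 2/9*h_Y + 1/9*h_Z + 4/9*h_W
  h_Z = 1 + 2/9*h_X + 1/9*h_Y + 1/9*h_Z + 5/9*h_W
  h_W = 1 + 1/9*h_X + 1/9*h_Y + 2/9*h_Z + 5/9*h_W

Substituting h_X = 0 and rearranging gives the linear system (I - Q) h = 1:
  [7/9, -1/9, -4/9] . (h_Y, h_Z, h_W) = 1
  [-1/9, 8/9, -5/9] . (h_Y, h_Z, h_W) = 1
  [-1/9, -2/9, 4/9] . (h_Y, h_Z, h_W) = 1

Solving yields:
  h_Y = 213/35
  h_Z = 216/35
  h_W = 48/7

Starting state is Z, so the expected hitting time is h_Z = 216/35.

Answer: 216/35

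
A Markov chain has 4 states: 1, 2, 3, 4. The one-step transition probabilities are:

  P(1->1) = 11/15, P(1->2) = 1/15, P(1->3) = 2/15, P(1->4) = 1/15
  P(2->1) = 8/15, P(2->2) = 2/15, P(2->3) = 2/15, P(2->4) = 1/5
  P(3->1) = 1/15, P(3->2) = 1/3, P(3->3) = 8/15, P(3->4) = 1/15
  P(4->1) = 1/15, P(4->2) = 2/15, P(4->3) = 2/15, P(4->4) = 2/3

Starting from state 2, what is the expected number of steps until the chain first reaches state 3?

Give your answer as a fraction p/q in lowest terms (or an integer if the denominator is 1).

Let h_i = expected steps to first reach 3 from state i.
Boundary: h_3 = 0.
First-step equations for the other states:
  h_1 = 1 + 11/15*h_1 + 1/15*h_2 + 2/15*h_3 + 1/15*h_4
  h_2 = 1 + 8/15*h_1 + 2/15*h_2 + 2/15*h_3 + 1/5*h_4
  h_4 = 1 + 1/15*h_1 + 2/15*h_2 + 2/15*h_3 + 2/3*h_4

Substituting h_3 = 0 and rearranging gives the linear system (I - Q) h = 1:
  [4/15, -1/15, -1/15] . (h_1, h_2, h_4) = 1
  [-8/15, 13/15, -1/5] . (h_1, h_2, h_4) = 1
  [-1/15, -2/15, 1/3] . (h_1, h_2, h_4) = 1

Solving yields:
  h_1 = 15/2
  h_2 = 15/2
  h_4 = 15/2

Starting state is 2, so the expected hitting time is h_2 = 15/2.

Answer: 15/2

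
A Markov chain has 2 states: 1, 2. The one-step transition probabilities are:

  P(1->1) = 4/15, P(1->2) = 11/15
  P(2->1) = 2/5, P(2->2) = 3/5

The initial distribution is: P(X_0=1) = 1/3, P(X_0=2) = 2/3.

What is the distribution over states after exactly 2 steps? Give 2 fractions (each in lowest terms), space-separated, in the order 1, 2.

Answer: 238/675 437/675

Derivation:
Propagating the distribution step by step (d_{t+1} = d_t * P):
d_0 = (1=1/3, 2=2/3)
  d_1[1] = 1/3*4/15 + 2/3*2/5 = 16/45
  d_1[2] = 1/3*11/15 + 2/3*3/5 = 29/45
d_1 = (1=16/45, 2=29/45)
  d_2[1] = 16/45*4/15 + 29/45*2/5 = 238/675
  d_2[2] = 16/45*11/15 + 29/45*3/5 = 437/675
d_2 = (1=238/675, 2=437/675)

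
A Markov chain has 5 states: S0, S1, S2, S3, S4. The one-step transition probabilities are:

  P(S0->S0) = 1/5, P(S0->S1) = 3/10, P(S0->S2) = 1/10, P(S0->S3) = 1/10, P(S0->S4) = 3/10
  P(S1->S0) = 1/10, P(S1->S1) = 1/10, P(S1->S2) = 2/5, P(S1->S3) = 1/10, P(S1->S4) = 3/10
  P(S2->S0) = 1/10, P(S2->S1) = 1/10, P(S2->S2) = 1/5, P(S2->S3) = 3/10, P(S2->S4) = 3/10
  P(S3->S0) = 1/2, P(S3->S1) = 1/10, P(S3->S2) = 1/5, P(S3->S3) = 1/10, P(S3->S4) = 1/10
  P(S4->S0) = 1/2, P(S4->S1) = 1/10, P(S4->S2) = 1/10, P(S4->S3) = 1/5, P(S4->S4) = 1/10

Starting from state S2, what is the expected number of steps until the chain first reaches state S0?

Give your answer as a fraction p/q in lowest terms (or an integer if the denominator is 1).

Answer: 710/193

Derivation:
Let h_i = expected steps to first reach S0 from state i.
Boundary: h_S0 = 0.
First-step equations for the other states:
  h_S1 = 1 + 1/10*h_S0 + 1/10*h_S1 + 2/5*h_S2 + 1/10*h_S3 + 3/10*h_S4
  h_S2 = 1 + 1/10*h_S0 + 1/10*h_S1 + 1/5*h_S2 + 3/10*h_S3 + 3/10*h_S4
  h_S3 = 1 + 1/2*h_S0 + 1/10*h_S1 + 1/5*h_S2 + 1/10*h_S3 + 1/10*h_S4
  h_S4 = 1 + 1/2*h_S0 + 1/10*h_S1 + 1/10*h_S2 + 1/5*h_S3 + 1/10*h_S4

Substituting h_S0 = 0 and rearranging gives the linear system (I - Q) h = 1:
  [9/10, -2/5, -1/10, -3/10] . (h_S1, h_S2, h_S3, h_S4) = 1
  [-1/10, 4/5, -3/10, -3/10] . (h_S1, h_S2, h_S3, h_S4) = 1
  [-1/10, -1/5, 9/10, -1/10] . (h_S1, h_S2, h_S3, h_S4) = 1
  [-1/10, -1/10, -1/5, 9/10] . (h_S1, h_S2, h_S3, h_S4) = 1

Solving yields:
  h_S1 = 750/193
  h_S2 = 710/193
  h_S3 = 510/193
  h_S4 = 490/193

Starting state is S2, so the expected hitting time is h_S2 = 710/193.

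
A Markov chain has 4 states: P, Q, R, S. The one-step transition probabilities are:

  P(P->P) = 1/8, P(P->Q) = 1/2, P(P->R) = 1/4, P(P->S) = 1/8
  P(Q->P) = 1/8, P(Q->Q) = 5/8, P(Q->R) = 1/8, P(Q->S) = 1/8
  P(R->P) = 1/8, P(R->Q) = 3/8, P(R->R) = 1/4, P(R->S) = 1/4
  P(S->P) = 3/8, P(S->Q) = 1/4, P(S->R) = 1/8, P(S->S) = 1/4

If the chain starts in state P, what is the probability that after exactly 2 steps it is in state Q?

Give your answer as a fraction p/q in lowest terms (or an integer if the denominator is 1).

Answer: 1/2

Derivation:
Computing P^2 by repeated multiplication:
P^1 =
  P: [1/8, 1/2, 1/4, 1/8]
  Q: [1/8, 5/8, 1/8, 1/8]
  R: [1/8, 3/8, 1/4, 1/4]
  S: [3/8, 1/4, 1/8, 1/4]
P^2 =
  P: [5/32, 1/2, 11/64, 11/64]
  Q: [5/32, 17/32, 5/32, 5/32]
  R: [3/16, 29/64, 11/64, 3/16]
  S: [3/16, 29/64, 3/16, 11/64]

(P^2)[P -> Q] = 1/2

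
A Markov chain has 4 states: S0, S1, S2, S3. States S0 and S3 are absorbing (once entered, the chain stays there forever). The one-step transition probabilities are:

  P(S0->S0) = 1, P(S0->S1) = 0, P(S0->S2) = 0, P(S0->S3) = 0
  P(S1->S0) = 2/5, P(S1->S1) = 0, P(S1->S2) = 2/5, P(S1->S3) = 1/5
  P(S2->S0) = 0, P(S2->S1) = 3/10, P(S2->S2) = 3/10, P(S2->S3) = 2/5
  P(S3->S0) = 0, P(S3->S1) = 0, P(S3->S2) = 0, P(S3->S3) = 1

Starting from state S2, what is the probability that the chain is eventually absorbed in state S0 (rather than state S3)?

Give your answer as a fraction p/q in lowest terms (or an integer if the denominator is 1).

Answer: 6/29

Derivation:
Let a_i = P(absorbed in S0 | start in state i).
Boundary conditions: a_S0 = 1, a_S3 = 0.
For each transient state i, a_i = sum_j P(i->j) * a_j:
  a_S1 = 2/5*a_S0 + 0*a_S1 + 2/5*a_S2 + 1/5*a_S3
  a_S2 = 0*a_S0 + 3/10*a_S1 + 3/10*a_S2 + 2/5*a_S3

Substituting a_S0 = 1 and a_S3 = 0, rearrange to (I - Q) a = r where r[i] = P(i -> S0):
  [1, -2/5] . (a_S1, a_S2) = 2/5
  [-3/10, 7/10] . (a_S1, a_S2) = 0

Solving yields:
  a_S1 = 14/29
  a_S2 = 6/29

Starting state is S2, so the absorption probability is a_S2 = 6/29.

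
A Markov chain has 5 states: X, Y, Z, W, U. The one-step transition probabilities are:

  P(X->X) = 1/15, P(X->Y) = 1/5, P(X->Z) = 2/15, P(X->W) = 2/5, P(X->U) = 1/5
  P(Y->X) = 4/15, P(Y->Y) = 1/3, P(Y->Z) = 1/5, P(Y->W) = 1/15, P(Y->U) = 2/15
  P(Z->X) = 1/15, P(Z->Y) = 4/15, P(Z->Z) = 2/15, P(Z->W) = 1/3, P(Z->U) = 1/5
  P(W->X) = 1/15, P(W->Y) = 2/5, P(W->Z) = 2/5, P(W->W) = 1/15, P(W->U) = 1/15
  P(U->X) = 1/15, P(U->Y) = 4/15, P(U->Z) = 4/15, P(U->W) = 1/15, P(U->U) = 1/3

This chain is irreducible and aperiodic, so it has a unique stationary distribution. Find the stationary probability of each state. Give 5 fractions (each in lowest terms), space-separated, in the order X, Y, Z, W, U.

The stationary distribution satisfies pi = pi * P, i.e.:
  pi_X = 1/15*pi_X + 4/15*pi_Y + 1/15*pi_Z + 1/15*pi_W + 1/15*pi_U
  pi_Y = 1/5*pi_X + 1/3*pi_Y + 4/15*pi_Z + 2/5*pi_W + 4/15*pi_U
  pi_Z = 2/15*pi_X + 1/5*pi_Y + 2/15*pi_Z + 2/5*pi_W + 4/15*pi_U
  pi_W = 2/5*pi_X + 1/15*pi_Y + 1/3*pi_Z + 1/15*pi_W + 1/15*pi_U
  pi_U = 1/5*pi_X + 2/15*pi_Y + 1/5*pi_Z + 1/15*pi_W + 1/3*pi_U
with normalization: pi_X + pi_Y + pi_Z + pi_W + pi_U = 1.

Using the first 4 balance equations plus normalization, the linear system A*pi = b is:
  [-14/15, 4/15, 1/15, 1/15, 1/15] . pi = 0
  [1/5, -2/3, 4/15, 2/5, 4/15] . pi = 0
  [2/15, 1/5, -13/15, 2/5, 4/15] . pi = 0
  [2/5, 1/15, 1/3, -14/15, 1/15] . pi = 0
  [1, 1, 1, 1, 1] . pi = 1

Solving yields:
  pi_X = 6628/52269
  pi_Y = 5239/17423
  pi_Z = 11629/52269
  pi_W = 8795/52269
  pi_U = 500/2751

Verification (pi * P):
  6628/52269*1/15 + 5239/17423*4/15 + 11629/52269*1/15 + 8795/52269*1/15 + 500/2751*1/15 = 6628/52269 = pi_X  (ok)
  6628/52269*1/5 + 5239/17423*1/3 + 11629/52269*4/15 + 8795/52269*2/5 + 500/2751*4/15 = 5239/17423 = pi_Y  (ok)
  6628/52269*2/15 + 5239/17423*1/5 + 11629/52269*2/15 + 8795/52269*2/5 + 500/2751*4/15 = 11629/52269 = pi_Z  (ok)
  6628/52269*2/5 + 5239/17423*1/15 + 11629/52269*1/3 + 8795/52269*1/15 + 500/2751*1/15 = 8795/52269 = pi_W  (ok)
  6628/52269*1/5 + 5239/17423*2/15 + 11629/52269*1/5 + 8795/52269*1/15 + 500/2751*1/3 = 500/2751 = pi_U  (ok)

Answer: 6628/52269 5239/17423 11629/52269 8795/52269 500/2751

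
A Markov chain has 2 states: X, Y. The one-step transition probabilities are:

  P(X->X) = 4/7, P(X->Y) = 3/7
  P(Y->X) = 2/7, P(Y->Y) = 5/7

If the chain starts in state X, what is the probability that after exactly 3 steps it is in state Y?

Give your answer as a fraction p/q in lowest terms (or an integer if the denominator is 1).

Computing P^3 by repeated multiplication:
P^1 =
  X: [4/7, 3/7]
  Y: [2/7, 5/7]
P^2 =
  X: [22/49, 27/49]
  Y: [18/49, 31/49]
P^3 =
  X: [142/343, 201/343]
  Y: [134/343, 209/343]

(P^3)[X -> Y] = 201/343

Answer: 201/343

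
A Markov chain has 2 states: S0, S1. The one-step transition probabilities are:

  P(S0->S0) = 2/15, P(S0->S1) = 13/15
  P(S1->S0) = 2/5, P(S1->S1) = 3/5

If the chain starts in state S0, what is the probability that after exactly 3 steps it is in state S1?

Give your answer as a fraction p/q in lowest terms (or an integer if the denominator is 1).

Computing P^3 by repeated multiplication:
P^1 =
  S0: [2/15, 13/15]
  S1: [2/5, 3/5]
P^2 =
  S0: [82/225, 143/225]
  S1: [22/75, 53/75]
P^3 =
  S0: [1022/3375, 2353/3375]
  S1: [362/1125, 763/1125]

(P^3)[S0 -> S1] = 2353/3375

Answer: 2353/3375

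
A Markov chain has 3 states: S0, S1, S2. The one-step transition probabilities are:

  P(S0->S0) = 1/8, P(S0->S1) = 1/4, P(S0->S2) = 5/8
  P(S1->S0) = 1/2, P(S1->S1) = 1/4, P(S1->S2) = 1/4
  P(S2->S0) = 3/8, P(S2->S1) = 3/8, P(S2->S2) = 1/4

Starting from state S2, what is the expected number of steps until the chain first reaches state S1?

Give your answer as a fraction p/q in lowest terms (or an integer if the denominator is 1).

Let h_i = expected steps to first reach S1 from state i.
Boundary: h_S1 = 0.
First-step equations for the other states:
  h_S0 = 1 + 1/8*h_S0 + 1/4*h_S1 + 5/8*h_S2
  h_S2 = 1 + 3/8*h_S0 + 3/8*h_S1 + 1/4*h_S2

Substituting h_S1 = 0 and rearranging gives the linear system (I - Q) h = 1:
  [7/8, -5/8] . (h_S0, h_S2) = 1
  [-3/8, 3/4] . (h_S0, h_S2) = 1

Solving yields:
  h_S0 = 88/27
  h_S2 = 80/27

Starting state is S2, so the expected hitting time is h_S2 = 80/27.

Answer: 80/27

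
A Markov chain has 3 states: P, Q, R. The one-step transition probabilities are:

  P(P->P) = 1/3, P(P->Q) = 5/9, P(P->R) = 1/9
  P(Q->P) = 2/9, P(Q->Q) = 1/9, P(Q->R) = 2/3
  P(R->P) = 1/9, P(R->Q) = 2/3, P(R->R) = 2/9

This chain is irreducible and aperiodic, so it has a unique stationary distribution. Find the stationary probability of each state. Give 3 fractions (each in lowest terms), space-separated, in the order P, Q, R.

Answer: 20/99 41/99 38/99

Derivation:
The stationary distribution satisfies pi = pi * P, i.e.:
  pi_P = 1/3*pi_P + 2/9*pi_Q + 1/9*pi_R
  pi_Q = 5/9*pi_P + 1/9*pi_Q + 2/3*pi_R
  pi_R = 1/9*pi_P + 2/3*pi_Q + 2/9*pi_R
with normalization: pi_P + pi_Q + pi_R = 1.

Using the first 2 balance equations plus normalization, the linear system A*pi = b is:
  [-2/3, 2/9, 1/9] . pi = 0
  [5/9, -8/9, 2/3] . pi = 0
  [1, 1, 1] . pi = 1

Solving yields:
  pi_P = 20/99
  pi_Q = 41/99
  pi_R = 38/99

Verification (pi * P):
  20/99*1/3 + 41/99*2/9 + 38/99*1/9 = 20/99 = pi_P  (ok)
  20/99*5/9 + 41/99*1/9 + 38/99*2/3 = 41/99 = pi_Q  (ok)
  20/99*1/9 + 41/99*2/3 + 38/99*2/9 = 38/99 = pi_R  (ok)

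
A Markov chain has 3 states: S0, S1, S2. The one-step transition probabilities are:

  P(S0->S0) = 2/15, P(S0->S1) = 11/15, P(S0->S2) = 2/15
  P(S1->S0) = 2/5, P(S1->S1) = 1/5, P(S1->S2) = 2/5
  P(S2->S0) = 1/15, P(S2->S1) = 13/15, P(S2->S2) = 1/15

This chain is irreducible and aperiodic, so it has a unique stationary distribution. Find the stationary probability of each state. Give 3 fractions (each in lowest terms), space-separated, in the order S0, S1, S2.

Answer: 1/4 1/2 1/4

Derivation:
The stationary distribution satisfies pi = pi * P, i.e.:
  pi_S0 = 2/15*pi_S0 + 2/5*pi_S1 + 1/15*pi_S2
  pi_S1 = 11/15*pi_S0 + 1/5*pi_S1 + 13/15*pi_S2
  pi_S2 = 2/15*pi_S0 + 2/5*pi_S1 + 1/15*pi_S2
with normalization: pi_S0 + pi_S1 + pi_S2 = 1.

Using the first 2 balance equations plus normalization, the linear system A*pi = b is:
  [-13/15, 2/5, 1/15] . pi = 0
  [11/15, -4/5, 13/15] . pi = 0
  [1, 1, 1] . pi = 1

Solving yields:
  pi_S0 = 1/4
  pi_S1 = 1/2
  pi_S2 = 1/4

Verification (pi * P):
  1/4*2/15 + 1/2*2/5 + 1/4*1/15 = 1/4 = pi_S0  (ok)
  1/4*11/15 + 1/2*1/5 + 1/4*13/15 = 1/2 = pi_S1  (ok)
  1/4*2/15 + 1/2*2/5 + 1/4*1/15 = 1/4 = pi_S2  (ok)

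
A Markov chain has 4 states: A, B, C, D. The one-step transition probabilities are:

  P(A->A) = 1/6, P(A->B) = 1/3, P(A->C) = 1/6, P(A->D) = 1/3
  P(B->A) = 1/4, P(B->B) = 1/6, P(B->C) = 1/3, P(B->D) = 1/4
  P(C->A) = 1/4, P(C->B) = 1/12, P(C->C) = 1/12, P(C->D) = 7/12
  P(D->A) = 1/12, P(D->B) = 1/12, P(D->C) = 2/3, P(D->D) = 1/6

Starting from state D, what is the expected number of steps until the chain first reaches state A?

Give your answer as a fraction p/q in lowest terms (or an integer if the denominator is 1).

Let h_i = expected steps to first reach A from state i.
Boundary: h_A = 0.
First-step equations for the other states:
  h_B = 1 + 1/4*h_A + 1/6*h_B + 1/3*h_C + 1/4*h_D
  h_C = 1 + 1/4*h_A + 1/12*h_B + 1/12*h_C + 7/12*h_D
  h_D = 1 + 1/12*h_A + 1/12*h_B + 2/3*h_C + 1/6*h_D

Substituting h_A = 0 and rearranging gives the linear system (I - Q) h = 1:
  [5/6, -1/3, -1/4] . (h_B, h_C, h_D) = 1
  [-1/12, 11/12, -7/12] . (h_B, h_C, h_D) = 1
  [-1/12, -2/3, 5/6] . (h_B, h_C, h_D) = 1

Solving yields:
  h_B = 2148/415
  h_C = 2244/415
  h_D = 2508/415

Starting state is D, so the expected hitting time is h_D = 2508/415.

Answer: 2508/415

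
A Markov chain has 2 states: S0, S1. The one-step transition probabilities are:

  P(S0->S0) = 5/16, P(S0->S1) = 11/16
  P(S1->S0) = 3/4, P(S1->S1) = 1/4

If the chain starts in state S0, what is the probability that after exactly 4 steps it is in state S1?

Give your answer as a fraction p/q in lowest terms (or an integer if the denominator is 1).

Answer: 30195/65536

Derivation:
Computing P^4 by repeated multiplication:
P^1 =
  S0: [5/16, 11/16]
  S1: [3/4, 1/4]
P^2 =
  S0: [157/256, 99/256]
  S1: [27/64, 37/64]
P^3 =
  S0: [1973/4096, 2123/4096]
  S1: [579/1024, 445/1024]
P^4 =
  S0: [35341/65536, 30195/65536]
  S1: [8235/16384, 8149/16384]

(P^4)[S0 -> S1] = 30195/65536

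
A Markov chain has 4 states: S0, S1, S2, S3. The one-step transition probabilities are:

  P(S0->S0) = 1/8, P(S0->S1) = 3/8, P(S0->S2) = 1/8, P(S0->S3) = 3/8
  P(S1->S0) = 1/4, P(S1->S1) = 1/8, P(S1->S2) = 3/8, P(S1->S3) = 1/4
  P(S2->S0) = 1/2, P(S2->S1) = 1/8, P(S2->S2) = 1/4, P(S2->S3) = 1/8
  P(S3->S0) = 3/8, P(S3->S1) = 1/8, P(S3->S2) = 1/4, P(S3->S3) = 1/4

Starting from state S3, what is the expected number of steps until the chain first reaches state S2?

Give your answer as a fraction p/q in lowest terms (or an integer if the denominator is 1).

Let h_i = expected steps to first reach S2 from state i.
Boundary: h_S2 = 0.
First-step equations for the other states:
  h_S0 = 1 + 1/8*h_S0 + 3/8*h_S1 + 1/8*h_S2 + 3/8*h_S3
  h_S1 = 1 + 1/4*h_S0 + 1/8*h_S1 + 3/8*h_S2 + 1/4*h_S3
  h_S3 = 1 + 3/8*h_S0 + 1/8*h_S1 + 1/4*h_S2 + 1/4*h_S3

Substituting h_S2 = 0 and rearranging gives the linear system (I - Q) h = 1:
  [7/8, -3/8, -3/8] . (h_S0, h_S1, h_S3) = 1
  [-1/4, 7/8, -1/4] . (h_S0, h_S1, h_S3) = 1
  [-3/8, -1/8, 3/4] . (h_S0, h_S1, h_S3) = 1

Solving yields:
  h_S0 = 704/157
  h_S1 = 568/157
  h_S3 = 656/157

Starting state is S3, so the expected hitting time is h_S3 = 656/157.

Answer: 656/157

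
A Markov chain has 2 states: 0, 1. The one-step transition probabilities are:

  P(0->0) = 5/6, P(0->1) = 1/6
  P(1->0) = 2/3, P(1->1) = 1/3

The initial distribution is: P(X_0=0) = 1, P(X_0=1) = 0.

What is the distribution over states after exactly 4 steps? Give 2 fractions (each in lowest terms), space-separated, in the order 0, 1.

Propagating the distribution step by step (d_{t+1} = d_t * P):
d_0 = (0=1, 1=0)
  d_1[0] = 1*5/6 + 0*2/3 = 5/6
  d_1[1] = 1*1/6 + 0*1/3 = 1/6
d_1 = (0=5/6, 1=1/6)
  d_2[0] = 5/6*5/6 + 1/6*2/3 = 29/36
  d_2[1] = 5/6*1/6 + 1/6*1/3 = 7/36
d_2 = (0=29/36, 1=7/36)
  d_3[0] = 29/36*5/6 + 7/36*2/3 = 173/216
  d_3[1] = 29/36*1/6 + 7/36*1/3 = 43/216
d_3 = (0=173/216, 1=43/216)
  d_4[0] = 173/216*5/6 + 43/216*2/3 = 1037/1296
  d_4[1] = 173/216*1/6 + 43/216*1/3 = 259/1296
d_4 = (0=1037/1296, 1=259/1296)

Answer: 1037/1296 259/1296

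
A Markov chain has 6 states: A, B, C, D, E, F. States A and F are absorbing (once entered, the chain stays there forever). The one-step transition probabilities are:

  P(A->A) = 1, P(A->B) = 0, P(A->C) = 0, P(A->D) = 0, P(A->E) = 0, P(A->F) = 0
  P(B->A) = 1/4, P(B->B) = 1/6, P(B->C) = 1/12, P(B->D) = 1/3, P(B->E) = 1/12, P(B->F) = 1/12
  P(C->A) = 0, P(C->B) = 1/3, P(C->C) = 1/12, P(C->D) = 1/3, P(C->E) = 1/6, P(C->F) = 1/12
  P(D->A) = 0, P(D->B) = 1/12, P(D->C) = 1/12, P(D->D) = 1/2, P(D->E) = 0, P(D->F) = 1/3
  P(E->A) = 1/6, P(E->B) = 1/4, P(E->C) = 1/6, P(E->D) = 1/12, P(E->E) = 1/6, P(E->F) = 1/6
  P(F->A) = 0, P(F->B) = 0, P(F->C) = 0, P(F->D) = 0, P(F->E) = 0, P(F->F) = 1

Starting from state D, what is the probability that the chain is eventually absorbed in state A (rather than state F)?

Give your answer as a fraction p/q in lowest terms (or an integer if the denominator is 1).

Answer: 530/4757

Derivation:
Let a_i = P(absorbed in A | start in state i).
Boundary conditions: a_A = 1, a_F = 0.
For each transient state i, a_i = sum_j P(i->j) * a_j:
  a_B = 1/4*a_A + 1/6*a_B + 1/12*a_C + 1/3*a_D + 1/12*a_E + 1/12*a_F
  a_C = 0*a_A + 1/3*a_B + 1/12*a_C + 1/3*a_D + 1/6*a_E + 1/12*a_F
  a_D = 0*a_A + 1/12*a_B + 1/12*a_C + 1/2*a_D + 0*a_E + 1/3*a_F
  a_E = 1/6*a_A + 1/4*a_B + 1/6*a_C + 1/12*a_D + 1/6*a_E + 1/6*a_F

Substituting a_A = 1 and a_F = 0, rearrange to (I - Q) a = r where r[i] = P(i -> A):
  [5/6, -1/12, -1/3, -1/12] . (a_B, a_C, a_D, a_E) = 1/4
  [-1/3, 11/12, -1/3, -1/6] . (a_B, a_C, a_D, a_E) = 0
  [-1/12, -1/12, 1/2, 0] . (a_B, a_C, a_D, a_E) = 0
  [-1/4, -1/6, -1/12, 5/6] . (a_B, a_C, a_D, a_E) = 1/6

Solving yields:
  a_B = 1946/4757
  a_C = 1234/4757
  a_D = 530/4757
  a_E = 1835/4757

Starting state is D, so the absorption probability is a_D = 530/4757.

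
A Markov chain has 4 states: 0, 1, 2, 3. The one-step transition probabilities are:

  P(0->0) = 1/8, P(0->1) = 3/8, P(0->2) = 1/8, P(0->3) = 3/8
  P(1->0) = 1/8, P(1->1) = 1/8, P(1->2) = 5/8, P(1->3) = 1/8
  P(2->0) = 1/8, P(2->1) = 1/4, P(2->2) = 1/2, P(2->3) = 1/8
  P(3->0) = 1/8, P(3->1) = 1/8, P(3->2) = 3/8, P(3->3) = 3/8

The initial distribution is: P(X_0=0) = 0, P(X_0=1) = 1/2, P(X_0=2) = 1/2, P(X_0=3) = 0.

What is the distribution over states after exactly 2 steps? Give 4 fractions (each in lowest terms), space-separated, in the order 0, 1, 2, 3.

Propagating the distribution step by step (d_{t+1} = d_t * P):
d_0 = (0=0, 1=1/2, 2=1/2, 3=0)
  d_1[0] = 0*1/8 + 1/2*1/8 + 1/2*1/8 + 0*1/8 = 1/8
  d_1[1] = 0*3/8 + 1/2*1/8 + 1/2*1/4 + 0*1/8 = 3/16
  d_1[2] = 0*1/8 + 1/2*5/8 + 1/2*1/2 + 0*3/8 = 9/16
  d_1[3] = 0*3/8 + 1/2*1/8 + 1/2*1/8 + 0*3/8 = 1/8
d_1 = (0=1/8, 1=3/16, 2=9/16, 3=1/8)
  d_2[0] = 1/8*1/8 + 3/16*1/8 + 9/16*1/8 + 1/8*1/8 = 1/8
  d_2[1] = 1/8*3/8 + 3/16*1/8 + 9/16*1/4 + 1/8*1/8 = 29/128
  d_2[2] = 1/8*1/8 + 3/16*5/8 + 9/16*1/2 + 1/8*3/8 = 59/128
  d_2[3] = 1/8*3/8 + 3/16*1/8 + 9/16*1/8 + 1/8*3/8 = 3/16
d_2 = (0=1/8, 1=29/128, 2=59/128, 3=3/16)

Answer: 1/8 29/128 59/128 3/16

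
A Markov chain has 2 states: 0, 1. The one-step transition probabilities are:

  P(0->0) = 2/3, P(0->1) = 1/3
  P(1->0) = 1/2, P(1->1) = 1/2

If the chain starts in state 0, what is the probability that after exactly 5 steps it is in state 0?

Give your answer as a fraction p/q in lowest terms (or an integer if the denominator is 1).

Computing P^5 by repeated multiplication:
P^1 =
  0: [2/3, 1/3]
  1: [1/2, 1/2]
P^2 =
  0: [11/18, 7/18]
  1: [7/12, 5/12]
P^3 =
  0: [65/108, 43/108]
  1: [43/72, 29/72]
P^4 =
  0: [389/648, 259/648]
  1: [259/432, 173/432]
P^5 =
  0: [2333/3888, 1555/3888]
  1: [1555/2592, 1037/2592]

(P^5)[0 -> 0] = 2333/3888

Answer: 2333/3888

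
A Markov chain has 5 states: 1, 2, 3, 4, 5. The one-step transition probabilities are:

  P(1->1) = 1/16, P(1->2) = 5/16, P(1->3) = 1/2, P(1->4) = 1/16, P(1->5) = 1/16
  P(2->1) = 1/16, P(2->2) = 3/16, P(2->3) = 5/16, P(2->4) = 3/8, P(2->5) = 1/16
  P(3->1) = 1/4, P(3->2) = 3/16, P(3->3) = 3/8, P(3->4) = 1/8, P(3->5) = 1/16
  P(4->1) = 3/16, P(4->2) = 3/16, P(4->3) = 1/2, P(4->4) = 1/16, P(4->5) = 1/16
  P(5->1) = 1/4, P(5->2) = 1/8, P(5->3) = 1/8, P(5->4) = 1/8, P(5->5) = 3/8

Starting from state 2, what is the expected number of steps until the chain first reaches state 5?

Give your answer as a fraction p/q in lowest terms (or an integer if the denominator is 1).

Answer: 16

Derivation:
Let h_i = expected steps to first reach 5 from state i.
Boundary: h_5 = 0.
First-step equations for the other states:
  h_1 = 1 + 1/16*h_1 + 5/16*h_2 + 1/2*h_3 + 1/16*h_4 + 1/16*h_5
  h_2 = 1 + 1/16*h_1 + 3/16*h_2 + 5/16*h_3 + 3/8*h_4 + 1/16*h_5
  h_3 = 1 + 1/4*h_1 + 3/16*h_2 + 3/8*h_3 + 1/8*h_4 + 1/16*h_5
  h_4 = 1 + 3/16*h_1 + 3/16*h_2 + 1/2*h_3 + 1/16*h_4 + 1/16*h_5

Substituting h_5 = 0 and rearranging gives the linear system (I - Q) h = 1:
  [15/16, -5/16, -1/2, -1/16] . (h_1, h_2, h_3, h_4) = 1
  [-1/16, 13/16, -5/16, -3/8] . (h_1, h_2, h_3, h_4) = 1
  [-1/4, -3/16, 5/8, -1/8] . (h_1, h_2, h_3, h_4) = 1
  [-3/16, -3/16, -1/2, 15/16] . (h_1, h_2, h_3, h_4) = 1

Solving yields:
  h_1 = 16
  h_2 = 16
  h_3 = 16
  h_4 = 16

Starting state is 2, so the expected hitting time is h_2 = 16.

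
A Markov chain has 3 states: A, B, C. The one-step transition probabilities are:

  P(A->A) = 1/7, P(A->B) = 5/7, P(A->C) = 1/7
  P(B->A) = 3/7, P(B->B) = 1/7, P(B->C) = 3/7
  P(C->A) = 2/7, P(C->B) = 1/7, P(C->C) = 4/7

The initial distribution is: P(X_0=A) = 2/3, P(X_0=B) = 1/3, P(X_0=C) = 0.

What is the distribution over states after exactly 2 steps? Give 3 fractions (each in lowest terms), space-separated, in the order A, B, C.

Answer: 16/49 41/147 58/147

Derivation:
Propagating the distribution step by step (d_{t+1} = d_t * P):
d_0 = (A=2/3, B=1/3, C=0)
  d_1[A] = 2/3*1/7 + 1/3*3/7 + 0*2/7 = 5/21
  d_1[B] = 2/3*5/7 + 1/3*1/7 + 0*1/7 = 11/21
  d_1[C] = 2/3*1/7 + 1/3*3/7 + 0*4/7 = 5/21
d_1 = (A=5/21, B=11/21, C=5/21)
  d_2[A] = 5/21*1/7 + 11/21*3/7 + 5/21*2/7 = 16/49
  d_2[B] = 5/21*5/7 + 11/21*1/7 + 5/21*1/7 = 41/147
  d_2[C] = 5/21*1/7 + 11/21*3/7 + 5/21*4/7 = 58/147
d_2 = (A=16/49, B=41/147, C=58/147)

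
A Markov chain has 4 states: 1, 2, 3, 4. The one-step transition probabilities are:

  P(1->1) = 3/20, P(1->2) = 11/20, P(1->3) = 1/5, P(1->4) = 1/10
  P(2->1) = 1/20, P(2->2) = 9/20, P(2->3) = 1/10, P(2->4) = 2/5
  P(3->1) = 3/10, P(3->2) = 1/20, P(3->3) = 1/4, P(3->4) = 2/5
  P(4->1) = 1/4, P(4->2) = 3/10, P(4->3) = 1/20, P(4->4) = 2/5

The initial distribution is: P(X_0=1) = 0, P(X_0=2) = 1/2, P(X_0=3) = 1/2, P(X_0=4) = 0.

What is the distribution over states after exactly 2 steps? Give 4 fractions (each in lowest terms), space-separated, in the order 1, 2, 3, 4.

Propagating the distribution step by step (d_{t+1} = d_t * P):
d_0 = (1=0, 2=1/2, 3=1/2, 4=0)
  d_1[1] = 0*3/20 + 1/2*1/20 + 1/2*3/10 + 0*1/4 = 7/40
  d_1[2] = 0*11/20 + 1/2*9/20 + 1/2*1/20 + 0*3/10 = 1/4
  d_1[3] = 0*1/5 + 1/2*1/10 + 1/2*1/4 + 0*1/20 = 7/40
  d_1[4] = 0*1/10 + 1/2*2/5 + 1/2*2/5 + 0*2/5 = 2/5
d_1 = (1=7/40, 2=1/4, 3=7/40, 4=2/5)
  d_2[1] = 7/40*3/20 + 1/4*1/20 + 7/40*3/10 + 2/5*1/4 = 153/800
  d_2[2] = 7/40*11/20 + 1/4*9/20 + 7/40*1/20 + 2/5*3/10 = 27/80
  d_2[3] = 7/40*1/5 + 1/4*1/10 + 7/40*1/4 + 2/5*1/20 = 99/800
  d_2[4] = 7/40*1/10 + 1/4*2/5 + 7/40*2/5 + 2/5*2/5 = 139/400
d_2 = (1=153/800, 2=27/80, 3=99/800, 4=139/400)

Answer: 153/800 27/80 99/800 139/400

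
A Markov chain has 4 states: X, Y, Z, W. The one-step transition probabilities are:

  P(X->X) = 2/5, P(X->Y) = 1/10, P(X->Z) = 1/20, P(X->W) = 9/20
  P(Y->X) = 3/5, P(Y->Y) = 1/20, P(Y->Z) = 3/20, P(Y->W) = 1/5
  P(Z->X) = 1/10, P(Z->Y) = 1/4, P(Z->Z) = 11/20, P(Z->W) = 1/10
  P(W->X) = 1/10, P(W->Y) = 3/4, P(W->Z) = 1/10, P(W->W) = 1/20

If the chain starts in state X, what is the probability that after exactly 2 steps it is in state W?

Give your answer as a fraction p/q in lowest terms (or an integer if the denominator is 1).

Answer: 91/400

Derivation:
Computing P^2 by repeated multiplication:
P^1 =
  X: [2/5, 1/10, 1/20, 9/20]
  Y: [3/5, 1/20, 3/20, 1/5]
  Z: [1/10, 1/4, 11/20, 1/10]
  W: [1/10, 3/4, 1/10, 1/20]
P^2 =
  X: [27/100, 79/200, 43/400, 91/400]
  Y: [61/200, 1/4, 7/50, 61/200]
  Z: [51/200, 47/200, 71/200, 31/200]
  W: [101/200, 11/100, 71/400, 83/400]

(P^2)[X -> W] = 91/400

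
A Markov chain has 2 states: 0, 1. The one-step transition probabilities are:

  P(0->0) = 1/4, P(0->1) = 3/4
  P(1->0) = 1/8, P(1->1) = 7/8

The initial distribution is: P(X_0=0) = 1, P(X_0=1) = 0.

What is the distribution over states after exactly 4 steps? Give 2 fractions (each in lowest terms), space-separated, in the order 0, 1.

Answer: 293/2048 1755/2048

Derivation:
Propagating the distribution step by step (d_{t+1} = d_t * P):
d_0 = (0=1, 1=0)
  d_1[0] = 1*1/4 + 0*1/8 = 1/4
  d_1[1] = 1*3/4 + 0*7/8 = 3/4
d_1 = (0=1/4, 1=3/4)
  d_2[0] = 1/4*1/4 + 3/4*1/8 = 5/32
  d_2[1] = 1/4*3/4 + 3/4*7/8 = 27/32
d_2 = (0=5/32, 1=27/32)
  d_3[0] = 5/32*1/4 + 27/32*1/8 = 37/256
  d_3[1] = 5/32*3/4 + 27/32*7/8 = 219/256
d_3 = (0=37/256, 1=219/256)
  d_4[0] = 37/256*1/4 + 219/256*1/8 = 293/2048
  d_4[1] = 37/256*3/4 + 219/256*7/8 = 1755/2048
d_4 = (0=293/2048, 1=1755/2048)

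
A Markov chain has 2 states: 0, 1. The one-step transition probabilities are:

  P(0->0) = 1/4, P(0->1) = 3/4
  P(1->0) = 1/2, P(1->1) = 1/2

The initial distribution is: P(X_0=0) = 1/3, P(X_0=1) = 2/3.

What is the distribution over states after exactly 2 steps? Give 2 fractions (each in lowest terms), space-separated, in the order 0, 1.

Propagating the distribution step by step (d_{t+1} = d_t * P):
d_0 = (0=1/3, 1=2/3)
  d_1[0] = 1/3*1/4 + 2/3*1/2 = 5/12
  d_1[1] = 1/3*3/4 + 2/3*1/2 = 7/12
d_1 = (0=5/12, 1=7/12)
  d_2[0] = 5/12*1/4 + 7/12*1/2 = 19/48
  d_2[1] = 5/12*3/4 + 7/12*1/2 = 29/48
d_2 = (0=19/48, 1=29/48)

Answer: 19/48 29/48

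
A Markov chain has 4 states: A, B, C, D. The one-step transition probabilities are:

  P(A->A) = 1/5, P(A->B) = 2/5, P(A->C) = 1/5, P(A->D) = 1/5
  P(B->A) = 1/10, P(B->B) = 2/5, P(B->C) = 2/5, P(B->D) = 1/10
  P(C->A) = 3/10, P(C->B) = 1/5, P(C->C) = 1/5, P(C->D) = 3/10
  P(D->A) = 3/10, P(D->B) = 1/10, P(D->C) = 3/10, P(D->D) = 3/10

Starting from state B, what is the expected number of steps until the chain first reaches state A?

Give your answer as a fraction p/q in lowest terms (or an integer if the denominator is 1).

Answer: 49/10

Derivation:
Let h_i = expected steps to first reach A from state i.
Boundary: h_A = 0.
First-step equations for the other states:
  h_B = 1 + 1/10*h_A + 2/5*h_B + 2/5*h_C + 1/10*h_D
  h_C = 1 + 3/10*h_A + 1/5*h_B + 1/5*h_C + 3/10*h_D
  h_D = 1 + 3/10*h_A + 1/10*h_B + 3/10*h_C + 3/10*h_D

Substituting h_A = 0 and rearranging gives the linear system (I - Q) h = 1:
  [3/5, -2/5, -1/10] . (h_B, h_C, h_D) = 1
  [-1/5, 4/5, -3/10] . (h_B, h_C, h_D) = 1
  [-1/10, -3/10, 7/10] . (h_B, h_C, h_D) = 1

Solving yields:
  h_B = 49/10
  h_C = 39/10
  h_D = 19/5

Starting state is B, so the expected hitting time is h_B = 49/10.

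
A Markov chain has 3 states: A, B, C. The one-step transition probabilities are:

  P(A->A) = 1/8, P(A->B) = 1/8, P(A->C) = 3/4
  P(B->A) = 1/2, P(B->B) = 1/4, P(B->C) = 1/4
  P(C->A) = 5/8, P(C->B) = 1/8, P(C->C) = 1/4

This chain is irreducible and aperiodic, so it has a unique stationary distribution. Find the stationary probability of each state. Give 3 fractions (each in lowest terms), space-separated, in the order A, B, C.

The stationary distribution satisfies pi = pi * P, i.e.:
  pi_A = 1/8*pi_A + 1/2*pi_B + 5/8*pi_C
  pi_B = 1/8*pi_A + 1/4*pi_B + 1/8*pi_C
  pi_C = 3/4*pi_A + 1/4*pi_B + 1/4*pi_C
with normalization: pi_A + pi_B + pi_C = 1.

Using the first 2 balance equations plus normalization, the linear system A*pi = b is:
  [-7/8, 1/2, 5/8] . pi = 0
  [1/8, -3/4, 1/8] . pi = 0
  [1, 1, 1] . pi = 1

Solving yields:
  pi_A = 17/42
  pi_B = 1/7
  pi_C = 19/42

Verification (pi * P):
  17/42*1/8 + 1/7*1/2 + 19/42*5/8 = 17/42 = pi_A  (ok)
  17/42*1/8 + 1/7*1/4 + 19/42*1/8 = 1/7 = pi_B  (ok)
  17/42*3/4 + 1/7*1/4 + 19/42*1/4 = 19/42 = pi_C  (ok)

Answer: 17/42 1/7 19/42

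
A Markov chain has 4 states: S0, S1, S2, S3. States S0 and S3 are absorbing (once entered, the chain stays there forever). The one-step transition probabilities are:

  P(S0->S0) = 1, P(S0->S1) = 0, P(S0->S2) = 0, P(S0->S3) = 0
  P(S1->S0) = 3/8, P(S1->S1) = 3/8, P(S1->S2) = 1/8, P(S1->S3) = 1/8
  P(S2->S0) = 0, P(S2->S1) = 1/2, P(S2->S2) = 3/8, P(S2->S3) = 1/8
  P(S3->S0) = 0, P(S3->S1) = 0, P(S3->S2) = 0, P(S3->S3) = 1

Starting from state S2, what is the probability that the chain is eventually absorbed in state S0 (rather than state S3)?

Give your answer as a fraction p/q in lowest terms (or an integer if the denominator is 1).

Answer: 4/7

Derivation:
Let a_i = P(absorbed in S0 | start in state i).
Boundary conditions: a_S0 = 1, a_S3 = 0.
For each transient state i, a_i = sum_j P(i->j) * a_j:
  a_S1 = 3/8*a_S0 + 3/8*a_S1 + 1/8*a_S2 + 1/8*a_S3
  a_S2 = 0*a_S0 + 1/2*a_S1 + 3/8*a_S2 + 1/8*a_S3

Substituting a_S0 = 1 and a_S3 = 0, rearrange to (I - Q) a = r where r[i] = P(i -> S0):
  [5/8, -1/8] . (a_S1, a_S2) = 3/8
  [-1/2, 5/8] . (a_S1, a_S2) = 0

Solving yields:
  a_S1 = 5/7
  a_S2 = 4/7

Starting state is S2, so the absorption probability is a_S2 = 4/7.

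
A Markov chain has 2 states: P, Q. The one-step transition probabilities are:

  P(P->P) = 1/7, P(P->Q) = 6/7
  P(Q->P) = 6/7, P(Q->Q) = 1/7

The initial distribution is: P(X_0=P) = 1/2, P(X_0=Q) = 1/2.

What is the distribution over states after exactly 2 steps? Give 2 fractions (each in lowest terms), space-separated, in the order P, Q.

Answer: 1/2 1/2

Derivation:
Propagating the distribution step by step (d_{t+1} = d_t * P):
d_0 = (P=1/2, Q=1/2)
  d_1[P] = 1/2*1/7 + 1/2*6/7 = 1/2
  d_1[Q] = 1/2*6/7 + 1/2*1/7 = 1/2
d_1 = (P=1/2, Q=1/2)
  d_2[P] = 1/2*1/7 + 1/2*6/7 = 1/2
  d_2[Q] = 1/2*6/7 + 1/2*1/7 = 1/2
d_2 = (P=1/2, Q=1/2)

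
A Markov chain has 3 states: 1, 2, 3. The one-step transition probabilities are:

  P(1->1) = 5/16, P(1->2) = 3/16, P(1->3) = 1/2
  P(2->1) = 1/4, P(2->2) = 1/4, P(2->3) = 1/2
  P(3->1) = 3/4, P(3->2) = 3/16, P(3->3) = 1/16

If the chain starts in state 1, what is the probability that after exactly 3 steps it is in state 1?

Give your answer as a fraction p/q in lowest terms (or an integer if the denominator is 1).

Answer: 1733/4096

Derivation:
Computing P^3 by repeated multiplication:
P^1 =
  1: [5/16, 3/16, 1/2]
  2: [1/4, 1/4, 1/2]
  3: [3/4, 3/16, 1/16]
P^2 =
  1: [133/256, 51/256, 9/32]
  2: [33/64, 13/64, 9/32]
  3: [21/64, 51/256, 121/256]
P^3 =
  1: [1733/4096, 819/4096, 193/512]
  2: [433/1024, 205/1024, 193/512]
  3: [519/1024, 819/4096, 1201/4096]

(P^3)[1 -> 1] = 1733/4096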